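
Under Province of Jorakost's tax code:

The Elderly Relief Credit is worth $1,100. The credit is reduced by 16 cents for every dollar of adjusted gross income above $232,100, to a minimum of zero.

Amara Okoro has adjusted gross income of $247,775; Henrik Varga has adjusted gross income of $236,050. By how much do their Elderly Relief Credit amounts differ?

$468

Amara ($247,775): Elderly Relief Credit: 16% of the $15,675 excess over $232,100 is $2,508 ≥ base, so the credit is $0.
Henrik ($236,050): Elderly Relief Credit: 16% of the $3,950 excess over $232,100 is $632; credit = $1,100 − $632 = $468.
Difference: |$0 − $468| = $468.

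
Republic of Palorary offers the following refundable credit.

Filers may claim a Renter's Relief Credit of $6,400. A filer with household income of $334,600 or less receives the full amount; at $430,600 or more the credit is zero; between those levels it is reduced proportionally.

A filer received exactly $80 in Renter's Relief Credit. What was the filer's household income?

$429,400

$80 is 80/6,400 of the full $6,400, so 6,320/6,400 of the $96,000 range has been used: income = $334,600 + $96,000 × 6,320/6,400 = $429,400.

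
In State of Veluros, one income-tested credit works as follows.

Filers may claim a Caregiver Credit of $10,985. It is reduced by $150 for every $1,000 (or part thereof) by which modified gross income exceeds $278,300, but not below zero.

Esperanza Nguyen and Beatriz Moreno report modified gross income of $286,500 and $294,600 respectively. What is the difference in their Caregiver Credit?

Esperanza ($286,500): Caregiver Credit: income exceeds $278,300 by $8,200, which is 9 full-or-partial $1,000 increments; reduction = 9 × $150 = $1,350, leaving $9,635.
Beatriz ($294,600): Caregiver Credit: income exceeds $278,300 by $16,300, which is 17 full-or-partial $1,000 increments; reduction = 17 × $150 = $2,550, leaving $8,435.
Difference: |$9,635 − $8,435| = $1,200.

$1,200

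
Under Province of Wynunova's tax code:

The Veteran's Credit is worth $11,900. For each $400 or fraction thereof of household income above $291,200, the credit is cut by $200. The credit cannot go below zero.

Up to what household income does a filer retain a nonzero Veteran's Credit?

After 59 increments the reduction is 59 × $200 = $11,800, leaving $100; one more increment wipes it out. Increment 59 ends at excess 59 × $400 = $23,600, so the highest qualifying income is $291,200 + $23,600 = $314,800.

$314,800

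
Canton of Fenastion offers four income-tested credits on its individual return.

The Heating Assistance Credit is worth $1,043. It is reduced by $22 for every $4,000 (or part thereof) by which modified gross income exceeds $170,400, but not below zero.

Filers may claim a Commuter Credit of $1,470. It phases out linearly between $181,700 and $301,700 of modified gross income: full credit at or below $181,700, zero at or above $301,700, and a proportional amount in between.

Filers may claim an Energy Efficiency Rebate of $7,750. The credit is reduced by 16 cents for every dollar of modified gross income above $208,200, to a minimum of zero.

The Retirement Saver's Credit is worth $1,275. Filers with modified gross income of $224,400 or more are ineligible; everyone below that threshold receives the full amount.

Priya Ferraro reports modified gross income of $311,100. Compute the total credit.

Heating Assistance Credit: income exceeds $170,400 by $140,700, which is 36 full-or-partial $4,000 increments; reduction = 36 × $22 = $792, leaving $251.
Commuter Credit: $311,100 is at or above $301,700, so the credit is $0.
Energy Efficiency Rebate: 16% of the $102,900 excess over $208,200 is $16,464 ≥ base, so the credit is $0.
Retirement Saver's Credit: $311,100 meets or exceeds the $224,400 cutoff, so the credit is $0.
Total: $251 + $0 + $0 + $0 = $251.

$251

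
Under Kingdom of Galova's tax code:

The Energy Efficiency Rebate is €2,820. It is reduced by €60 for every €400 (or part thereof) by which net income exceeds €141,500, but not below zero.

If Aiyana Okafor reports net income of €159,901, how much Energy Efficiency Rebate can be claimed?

€0

Energy Efficiency Rebate: income exceeds €141,500 by €18,401 → 47 increments × €60 = €2,820 ≥ base, so the credit is €0.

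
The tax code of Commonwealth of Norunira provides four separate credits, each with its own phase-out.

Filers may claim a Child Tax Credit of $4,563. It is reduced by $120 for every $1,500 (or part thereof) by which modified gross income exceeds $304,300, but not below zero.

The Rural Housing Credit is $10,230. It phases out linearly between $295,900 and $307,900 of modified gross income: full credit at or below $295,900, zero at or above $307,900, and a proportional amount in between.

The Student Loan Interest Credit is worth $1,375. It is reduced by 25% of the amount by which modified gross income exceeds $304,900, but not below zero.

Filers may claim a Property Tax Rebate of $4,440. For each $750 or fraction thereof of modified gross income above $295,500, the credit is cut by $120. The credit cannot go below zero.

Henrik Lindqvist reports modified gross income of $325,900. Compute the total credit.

Child Tax Credit: income exceeds $304,300 by $21,600, which is 15 full-or-partial $1,500 increments; reduction = 15 × $120 = $1,800, leaving $2,763.
Rural Housing Credit: $325,900 is at or above $307,900, so the credit is $0.
Student Loan Interest Credit: 25% of the $21,000 excess over $304,900 is $5,250 ≥ base, so the credit is $0.
Property Tax Rebate: income exceeds $295,500 by $30,400 → 41 increments × $120 = $4,920 ≥ base, so the credit is $0.
Total: $2,763 + $0 + $0 + $0 = $2,763.

$2,763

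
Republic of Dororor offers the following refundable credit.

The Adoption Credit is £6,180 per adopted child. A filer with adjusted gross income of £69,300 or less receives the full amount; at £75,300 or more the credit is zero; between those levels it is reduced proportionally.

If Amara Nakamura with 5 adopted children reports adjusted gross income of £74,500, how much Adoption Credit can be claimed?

Adoption Credit: base = 5 × £6,180 = £30,900. £74,500 is £5,200 into a £6,000 phase-out range, leaving 800/6,000 of the credit: £30,900 × 800/6,000 = £4,120.

£4,120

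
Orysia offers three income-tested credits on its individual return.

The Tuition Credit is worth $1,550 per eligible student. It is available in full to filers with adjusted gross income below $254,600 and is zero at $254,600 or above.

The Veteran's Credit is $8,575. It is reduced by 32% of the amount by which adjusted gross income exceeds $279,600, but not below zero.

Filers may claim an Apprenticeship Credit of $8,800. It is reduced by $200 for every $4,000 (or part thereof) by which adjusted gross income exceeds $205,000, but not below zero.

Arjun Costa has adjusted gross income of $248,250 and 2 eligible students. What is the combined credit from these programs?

$18,275

Tuition Credit: base = 2 × $1,550 = $3,100. $248,250 is below the $254,600 cutoff, so the full $3,100 applies.
Veteran's Credit: $248,250 is at or below the $279,600 threshold, so the full $8,575 applies.
Apprenticeship Credit: income exceeds $205,000 by $43,250, which is 11 full-or-partial $4,000 increments; reduction = 11 × $200 = $2,200, leaving $6,600.
Total: $3,100 + $8,575 + $6,600 = $18,275.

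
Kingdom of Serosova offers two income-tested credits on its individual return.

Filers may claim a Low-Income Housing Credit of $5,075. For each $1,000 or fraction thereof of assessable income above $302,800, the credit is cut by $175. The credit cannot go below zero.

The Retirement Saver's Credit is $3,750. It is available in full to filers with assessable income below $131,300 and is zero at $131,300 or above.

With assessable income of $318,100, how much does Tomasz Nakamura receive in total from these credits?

Low-Income Housing Credit: income exceeds $302,800 by $15,300, which is 16 full-or-partial $1,000 increments; reduction = 16 × $175 = $2,800, leaving $2,275.
Retirement Saver's Credit: $318,100 meets or exceeds the $131,300 cutoff, so the credit is $0.
Total: $2,275 + $0 = $2,275.

$2,275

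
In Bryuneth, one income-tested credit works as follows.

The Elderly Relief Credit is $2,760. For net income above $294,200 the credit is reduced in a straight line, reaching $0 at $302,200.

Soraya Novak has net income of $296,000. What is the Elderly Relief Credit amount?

Elderly Relief Credit: $296,000 is $1,800 into a $8,000 phase-out range, leaving 6,200/8,000 of the credit: $2,760 × 6,200/8,000 = $2,139.

$2,139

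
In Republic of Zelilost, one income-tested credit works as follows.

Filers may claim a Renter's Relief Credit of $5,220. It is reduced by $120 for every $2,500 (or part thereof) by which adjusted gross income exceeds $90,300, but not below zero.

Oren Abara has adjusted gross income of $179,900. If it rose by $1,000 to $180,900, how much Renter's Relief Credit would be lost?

$120

At $179,900 — income exceeds $90,300 by $89,600, which is 36 full-or-partial $2,500 increments; reduction = 36 × $120 = $4,320, leaving $900.
At $180,900 — income exceeds $90,300 by $90,600, which is 37 full-or-partial $2,500 increments; reduction = 37 × $120 = $4,440, leaving $780.
Lost: $900 − $780 = $120.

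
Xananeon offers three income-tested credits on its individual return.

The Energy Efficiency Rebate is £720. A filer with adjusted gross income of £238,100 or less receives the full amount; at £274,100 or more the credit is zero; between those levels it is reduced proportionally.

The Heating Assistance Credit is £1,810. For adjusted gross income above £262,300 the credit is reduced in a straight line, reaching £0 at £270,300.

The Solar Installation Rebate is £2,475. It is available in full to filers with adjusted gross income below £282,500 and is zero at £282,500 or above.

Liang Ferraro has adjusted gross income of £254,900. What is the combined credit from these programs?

Energy Efficiency Rebate: £254,900 is £16,800 into a £36,000 phase-out range, leaving 19,200/36,000 of the credit: £720 × 19,200/36,000 = £384.
Heating Assistance Credit: £254,900 is at or below the £262,300 threshold, so the full £1,810 applies.
Solar Installation Rebate: £254,900 is below the £282,500 cutoff, so the full £2,475 applies.
Total: £384 + £1,810 + £2,475 = £4,669.

£4,669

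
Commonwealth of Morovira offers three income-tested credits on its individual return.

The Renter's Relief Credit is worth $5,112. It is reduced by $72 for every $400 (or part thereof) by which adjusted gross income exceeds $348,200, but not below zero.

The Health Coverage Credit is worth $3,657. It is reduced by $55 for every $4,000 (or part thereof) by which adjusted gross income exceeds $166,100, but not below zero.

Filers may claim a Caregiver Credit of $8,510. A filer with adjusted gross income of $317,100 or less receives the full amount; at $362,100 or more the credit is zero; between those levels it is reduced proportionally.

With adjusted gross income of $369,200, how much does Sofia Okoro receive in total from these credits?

$2,148

Renter's Relief Credit: income exceeds $348,200 by $21,000, which is 53 full-or-partial $400 increments; reduction = 53 × $72 = $3,816, leaving $1,296.
Health Coverage Credit: income exceeds $166,100 by $203,100, which is 51 full-or-partial $4,000 increments; reduction = 51 × $55 = $2,805, leaving $852.
Caregiver Credit: $369,200 is at or above $362,100, so the credit is $0.
Total: $1,296 + $852 + $0 = $2,148.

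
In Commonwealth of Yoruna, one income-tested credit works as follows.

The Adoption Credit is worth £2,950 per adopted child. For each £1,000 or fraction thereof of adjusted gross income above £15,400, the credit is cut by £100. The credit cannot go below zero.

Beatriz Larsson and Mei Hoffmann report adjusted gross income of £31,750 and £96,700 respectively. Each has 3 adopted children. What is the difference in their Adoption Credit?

£6,500

Beatriz (£31,750): Adoption Credit: base = 3 × £2,950 = £8,850. income exceeds £15,400 by £16,350, which is 17 full-or-partial £1,000 increments; reduction = 17 × £100 = £1,700, leaving £7,150.
Mei (£96,700): Adoption Credit: base = 3 × £2,950 = £8,850. income exceeds £15,400 by £81,300, which is 82 full-or-partial £1,000 increments; reduction = 82 × £100 = £8,200, leaving £650.
Difference: |£7,150 − £650| = £6,500.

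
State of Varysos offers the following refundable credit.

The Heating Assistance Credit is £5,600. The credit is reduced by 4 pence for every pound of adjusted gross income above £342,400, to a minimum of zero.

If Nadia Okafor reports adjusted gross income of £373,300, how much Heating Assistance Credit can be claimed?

£4,364

Heating Assistance Credit: 4% of the £30,900 excess over £342,400 is £1,236; credit = £5,600 − £1,236 = £4,364.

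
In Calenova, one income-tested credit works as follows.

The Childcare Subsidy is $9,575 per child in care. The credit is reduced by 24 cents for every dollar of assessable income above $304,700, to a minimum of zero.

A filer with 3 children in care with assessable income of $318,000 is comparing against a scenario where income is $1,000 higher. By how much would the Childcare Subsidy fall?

At $318,000 — base = 3 × $9,575 = $28,725. 24% of the $13,300 excess over $304,700 is $3,192; credit = $28,725 − $3,192 = $25,533.
At $319,000 — base = 3 × $9,575 = $28,725. 24% of the $14,300 excess over $304,700 is $3,432; credit = $28,725 − $3,432 = $25,293.
Lost: $25,533 − $25,293 = $240.

$240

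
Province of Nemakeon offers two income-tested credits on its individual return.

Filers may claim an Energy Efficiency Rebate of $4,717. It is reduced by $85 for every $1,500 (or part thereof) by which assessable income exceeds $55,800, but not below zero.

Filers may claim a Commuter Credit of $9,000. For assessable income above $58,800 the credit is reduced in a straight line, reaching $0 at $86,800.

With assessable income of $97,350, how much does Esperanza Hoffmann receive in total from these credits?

$2,337

Energy Efficiency Rebate: income exceeds $55,800 by $41,550, which is 28 full-or-partial $1,500 increments; reduction = 28 × $85 = $2,380, leaving $2,337.
Commuter Credit: $97,350 is at or above $86,800, so the credit is $0.
Total: $2,337 + $0 = $2,337.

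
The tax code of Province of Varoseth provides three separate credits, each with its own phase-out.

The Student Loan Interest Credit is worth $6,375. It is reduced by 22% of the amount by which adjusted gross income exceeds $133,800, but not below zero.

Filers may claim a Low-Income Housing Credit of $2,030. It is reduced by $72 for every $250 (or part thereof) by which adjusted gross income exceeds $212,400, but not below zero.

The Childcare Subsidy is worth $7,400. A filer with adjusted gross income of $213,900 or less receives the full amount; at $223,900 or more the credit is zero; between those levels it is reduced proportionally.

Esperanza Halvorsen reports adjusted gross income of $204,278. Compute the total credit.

$9,430

Student Loan Interest Credit: 22% of the $70,478 excess over $133,800 is $15,505.16 ≥ base, so the credit is $0.
Low-Income Housing Credit: $204,278 is at or below the $212,400 threshold, so the full $2,030 applies.
Childcare Subsidy: $204,278 is at or below the $213,900 threshold, so the full $7,400 applies.
Total: $0 + $2,030 + $7,400 = $9,430.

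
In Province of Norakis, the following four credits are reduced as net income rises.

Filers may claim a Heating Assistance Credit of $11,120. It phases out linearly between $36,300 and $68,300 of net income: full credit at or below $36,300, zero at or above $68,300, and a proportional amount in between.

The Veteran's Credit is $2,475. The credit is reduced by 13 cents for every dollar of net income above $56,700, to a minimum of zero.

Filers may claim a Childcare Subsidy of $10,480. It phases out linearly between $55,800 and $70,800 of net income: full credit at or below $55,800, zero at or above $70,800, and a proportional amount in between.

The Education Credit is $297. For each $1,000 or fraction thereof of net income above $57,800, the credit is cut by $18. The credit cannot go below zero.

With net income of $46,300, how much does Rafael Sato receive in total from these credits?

$20,897

Heating Assistance Credit: $46,300 is $10,000 into a $32,000 phase-out range, leaving 22,000/32,000 of the credit: $11,120 × 22,000/32,000 = $7,645.
Veteran's Credit: $46,300 is at or below the $56,700 threshold, so the full $2,475 applies.
Childcare Subsidy: $46,300 is at or below the $55,800 threshold, so the full $10,480 applies.
Education Credit: $46,300 is at or below the $57,800 threshold, so the full $297 applies.
Total: $7,645 + $2,475 + $10,480 + $297 = $20,897.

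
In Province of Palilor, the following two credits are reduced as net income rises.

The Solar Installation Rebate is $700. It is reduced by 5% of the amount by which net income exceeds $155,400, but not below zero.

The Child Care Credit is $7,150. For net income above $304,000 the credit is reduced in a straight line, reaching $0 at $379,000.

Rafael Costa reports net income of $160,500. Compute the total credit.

$7,595

Solar Installation Rebate: 5% of the $5,100 excess over $155,400 is $255; credit = $700 − $255 = $445.
Child Care Credit: $160,500 is at or below the $304,000 threshold, so the full $7,150 applies.
Total: $445 + $7,150 = $7,595.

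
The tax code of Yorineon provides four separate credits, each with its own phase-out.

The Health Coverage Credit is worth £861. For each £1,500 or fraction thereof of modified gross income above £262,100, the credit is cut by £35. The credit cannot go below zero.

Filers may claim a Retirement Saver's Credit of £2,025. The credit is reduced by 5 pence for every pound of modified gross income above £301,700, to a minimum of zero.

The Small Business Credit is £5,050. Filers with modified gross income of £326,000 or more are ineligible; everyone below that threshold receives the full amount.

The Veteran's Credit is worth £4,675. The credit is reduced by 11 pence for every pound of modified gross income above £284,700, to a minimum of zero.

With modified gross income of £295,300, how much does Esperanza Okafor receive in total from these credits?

Health Coverage Credit: income exceeds £262,100 by £33,200, which is 23 full-or-partial £1,500 increments; reduction = 23 × £35 = £805, leaving £56.
Retirement Saver's Credit: £295,300 is at or below the £301,700 threshold, so the full £2,025 applies.
Small Business Credit: £295,300 is below the £326,000 cutoff, so the full £5,050 applies.
Veteran's Credit: 11% of the £10,600 excess over £284,700 is £1,166; credit = £4,675 − £1,166 = £3,509.
Total: £56 + £2,025 + £5,050 + £3,509 = £10,640.

£10,640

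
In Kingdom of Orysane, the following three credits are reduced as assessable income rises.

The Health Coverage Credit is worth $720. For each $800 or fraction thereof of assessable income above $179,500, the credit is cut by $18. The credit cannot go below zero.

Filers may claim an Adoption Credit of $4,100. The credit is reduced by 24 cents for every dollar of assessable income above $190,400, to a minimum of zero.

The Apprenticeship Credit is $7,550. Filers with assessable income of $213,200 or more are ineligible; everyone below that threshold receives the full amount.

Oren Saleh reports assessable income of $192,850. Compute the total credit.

$11,476

Health Coverage Credit: income exceeds $179,500 by $13,350, which is 17 full-or-partial $800 increments; reduction = 17 × $18 = $306, leaving $414.
Adoption Credit: 24% of the $2,450 excess over $190,400 is $588; credit = $4,100 − $588 = $3,512.
Apprenticeship Credit: $192,850 is below the $213,200 cutoff, so the full $7,550 applies.
Total: $414 + $3,512 + $7,550 = $11,476.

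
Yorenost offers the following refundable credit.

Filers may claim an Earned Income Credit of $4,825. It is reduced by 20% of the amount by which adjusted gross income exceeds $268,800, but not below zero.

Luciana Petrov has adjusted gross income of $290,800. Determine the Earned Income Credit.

$425

Earned Income Credit: 20% of the $22,000 excess over $268,800 is $4,400; credit = $4,825 − $4,400 = $425.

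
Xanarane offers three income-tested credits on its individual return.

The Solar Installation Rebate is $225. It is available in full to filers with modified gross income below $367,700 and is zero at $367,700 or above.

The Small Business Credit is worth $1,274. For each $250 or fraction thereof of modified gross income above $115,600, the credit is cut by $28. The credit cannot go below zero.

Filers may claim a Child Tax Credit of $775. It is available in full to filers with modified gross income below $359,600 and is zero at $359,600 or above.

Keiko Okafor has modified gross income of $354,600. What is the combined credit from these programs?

$1,000

Solar Installation Rebate: $354,600 is below the $367,700 cutoff, so the full $225 applies.
Small Business Credit: income exceeds $115,600 by $239,000 → 956 increments × $28 = $26,768 ≥ base, so the credit is $0.
Child Tax Credit: $354,600 is below the $359,600 cutoff, so the full $775 applies.
Total: $225 + $0 + $775 = $1,000.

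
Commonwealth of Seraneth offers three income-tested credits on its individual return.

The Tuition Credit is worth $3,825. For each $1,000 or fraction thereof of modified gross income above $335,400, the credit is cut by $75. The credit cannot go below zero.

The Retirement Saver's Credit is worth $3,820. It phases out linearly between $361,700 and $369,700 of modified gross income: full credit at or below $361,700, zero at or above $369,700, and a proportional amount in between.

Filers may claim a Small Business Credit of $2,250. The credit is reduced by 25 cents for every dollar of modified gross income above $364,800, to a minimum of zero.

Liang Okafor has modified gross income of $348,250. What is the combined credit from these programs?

$8,920

Tuition Credit: income exceeds $335,400 by $12,850, which is 13 full-or-partial $1,000 increments; reduction = 13 × $75 = $975, leaving $2,850.
Retirement Saver's Credit: $348,250 is at or below the $361,700 threshold, so the full $3,820 applies.
Small Business Credit: $348,250 is at or below the $364,800 threshold, so the full $2,250 applies.
Total: $2,850 + $3,820 + $2,250 = $8,920.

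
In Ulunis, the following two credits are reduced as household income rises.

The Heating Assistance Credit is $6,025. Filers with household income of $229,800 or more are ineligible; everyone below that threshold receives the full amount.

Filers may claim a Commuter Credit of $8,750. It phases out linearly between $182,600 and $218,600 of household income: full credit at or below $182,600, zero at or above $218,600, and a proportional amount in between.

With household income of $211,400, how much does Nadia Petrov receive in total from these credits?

Heating Assistance Credit: $211,400 is below the $229,800 cutoff, so the full $6,025 applies.
Commuter Credit: $211,400 is $28,800 into a $36,000 phase-out range, leaving 7,200/36,000 of the credit: $8,750 × 7,200/36,000 = $1,750.
Total: $6,025 + $1,750 = $7,775.

$7,775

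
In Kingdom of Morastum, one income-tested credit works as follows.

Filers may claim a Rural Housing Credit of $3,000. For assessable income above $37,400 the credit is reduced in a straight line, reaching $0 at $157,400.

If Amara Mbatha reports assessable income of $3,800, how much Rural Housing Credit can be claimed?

$3,000

Rural Housing Credit: $3,800 is at or below the $37,400 threshold, so the full $3,000 applies.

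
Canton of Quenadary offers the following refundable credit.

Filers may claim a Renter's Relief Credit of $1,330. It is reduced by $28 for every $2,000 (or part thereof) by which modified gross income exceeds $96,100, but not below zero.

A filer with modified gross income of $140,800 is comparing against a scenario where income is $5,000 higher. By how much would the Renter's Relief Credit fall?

At $140,800 — income exceeds $96,100 by $44,700, which is 23 full-or-partial $2,000 increments; reduction = 23 × $28 = $644, leaving $686.
At $145,800 — income exceeds $96,100 by $49,700, which is 25 full-or-partial $2,000 increments; reduction = 25 × $28 = $700, leaving $630.
Lost: $686 − $630 = $56.

$56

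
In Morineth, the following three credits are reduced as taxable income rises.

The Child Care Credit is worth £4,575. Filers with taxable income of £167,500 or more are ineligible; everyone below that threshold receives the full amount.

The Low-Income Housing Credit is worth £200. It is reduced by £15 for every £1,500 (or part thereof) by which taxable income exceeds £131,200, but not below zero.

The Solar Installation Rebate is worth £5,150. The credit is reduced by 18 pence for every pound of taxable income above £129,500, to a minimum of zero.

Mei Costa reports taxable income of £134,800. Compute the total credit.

£8,926

Child Care Credit: £134,800 is below the £167,500 cutoff, so the full £4,575 applies.
Low-Income Housing Credit: income exceeds £131,200 by £3,600, which is 3 full-or-partial £1,500 increments; reduction = 3 × £15 = £45, leaving £155.
Solar Installation Rebate: 18% of the £5,300 excess over £129,500 is £954; credit = £5,150 − £954 = £4,196.
Total: £4,575 + £155 + £4,196 = £8,926.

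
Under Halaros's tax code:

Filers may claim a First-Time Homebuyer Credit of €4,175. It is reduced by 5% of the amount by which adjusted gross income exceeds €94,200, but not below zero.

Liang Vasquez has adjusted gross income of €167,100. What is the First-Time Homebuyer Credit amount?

First-Time Homebuyer Credit: 5% of the €72,900 excess over €94,200 is €3,645; credit = €4,175 − €3,645 = €530.

€530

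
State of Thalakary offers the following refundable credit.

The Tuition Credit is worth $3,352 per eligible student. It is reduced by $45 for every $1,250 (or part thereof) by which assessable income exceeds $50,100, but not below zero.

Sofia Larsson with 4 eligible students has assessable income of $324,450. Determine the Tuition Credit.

$3,508

Tuition Credit: base = 4 × $3,352 = $13,408. income exceeds $50,100 by $274,350, which is 220 full-or-partial $1,250 increments; reduction = 220 × $45 = $9,900, leaving $3,508.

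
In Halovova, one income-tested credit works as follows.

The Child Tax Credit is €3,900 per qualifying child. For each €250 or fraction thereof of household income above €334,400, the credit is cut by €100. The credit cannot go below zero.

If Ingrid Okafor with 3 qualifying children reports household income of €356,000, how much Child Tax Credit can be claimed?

Child Tax Credit: base = 3 × €3,900 = €11,700. income exceeds €334,400 by €21,600, which is 87 full-or-partial €250 increments; reduction = 87 × €100 = €8,700, leaving €3,000.

€3,000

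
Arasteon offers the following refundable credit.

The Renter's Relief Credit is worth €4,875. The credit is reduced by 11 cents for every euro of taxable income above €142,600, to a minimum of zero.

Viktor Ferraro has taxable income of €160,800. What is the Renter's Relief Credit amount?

Renter's Relief Credit: 11% of the €18,200 excess over €142,600 is €2,002; credit = €4,875 − €2,002 = €2,873.

€2,873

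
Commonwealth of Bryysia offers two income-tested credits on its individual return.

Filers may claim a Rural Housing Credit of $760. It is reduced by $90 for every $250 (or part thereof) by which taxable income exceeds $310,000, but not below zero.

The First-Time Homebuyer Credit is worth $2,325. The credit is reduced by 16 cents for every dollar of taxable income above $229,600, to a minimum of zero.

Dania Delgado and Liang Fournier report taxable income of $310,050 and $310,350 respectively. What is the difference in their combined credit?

$90

Dania ($310,050): Rural Housing Credit: income exceeds $310,000 by $50, which is 1 full-or-partial $250 increment; reduction = 1 × $90 = $90, leaving $670. First-Time Homebuyer Credit: 16% of the $80,450 excess over $229,600 is $12,872 ≥ base, so the credit is $0. total $670 + $0 = $670
Liang ($310,350): Rural Housing Credit: income exceeds $310,000 by $350, which is 2 full-or-partial $250 increments; reduction = 2 × $90 = $180, leaving $580. First-Time Homebuyer Credit: 16% of the $80,750 excess over $229,600 is $12,920 ≥ base, so the credit is $0. total $580 + $0 = $580
Difference: |$670 − $580| = $90.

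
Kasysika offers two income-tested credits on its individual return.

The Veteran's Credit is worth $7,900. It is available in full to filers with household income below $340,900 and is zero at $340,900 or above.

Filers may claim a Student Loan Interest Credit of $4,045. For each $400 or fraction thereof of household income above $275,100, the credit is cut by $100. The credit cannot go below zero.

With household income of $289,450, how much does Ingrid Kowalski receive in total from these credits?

$8,345

Veteran's Credit: $289,450 is below the $340,900 cutoff, so the full $7,900 applies.
Student Loan Interest Credit: income exceeds $275,100 by $14,350, which is 36 full-or-partial $400 increments; reduction = 36 × $100 = $3,600, leaving $445.
Total: $7,900 + $445 = $8,345.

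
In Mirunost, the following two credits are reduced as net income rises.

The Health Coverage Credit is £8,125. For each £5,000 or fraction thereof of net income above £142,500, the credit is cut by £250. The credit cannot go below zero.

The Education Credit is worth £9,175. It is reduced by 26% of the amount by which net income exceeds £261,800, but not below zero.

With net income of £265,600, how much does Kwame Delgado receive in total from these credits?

£10,062

Health Coverage Credit: income exceeds £142,500 by £123,100, which is 25 full-or-partial £5,000 increments; reduction = 25 × £250 = £6,250, leaving £1,875.
Education Credit: 26% of the £3,800 excess over £261,800 is £988; credit = £9,175 − £988 = £8,187.
Total: £1,875 + £8,187 = £10,062.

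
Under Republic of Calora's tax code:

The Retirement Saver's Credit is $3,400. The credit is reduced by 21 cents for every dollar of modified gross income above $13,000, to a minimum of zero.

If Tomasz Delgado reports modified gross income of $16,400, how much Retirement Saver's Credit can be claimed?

$2,686

Retirement Saver's Credit: 21% of the $3,400 excess over $13,000 is $714; credit = $3,400 − $714 = $2,686.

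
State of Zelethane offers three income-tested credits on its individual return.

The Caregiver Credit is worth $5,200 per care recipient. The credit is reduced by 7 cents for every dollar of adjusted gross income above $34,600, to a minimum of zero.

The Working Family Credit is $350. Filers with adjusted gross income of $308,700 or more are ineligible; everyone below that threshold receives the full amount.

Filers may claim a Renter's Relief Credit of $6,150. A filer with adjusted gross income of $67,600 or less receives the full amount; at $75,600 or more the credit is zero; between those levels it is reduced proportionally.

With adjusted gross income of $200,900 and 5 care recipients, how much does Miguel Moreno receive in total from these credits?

$14,709

Caregiver Credit: base = 5 × $5,200 = $26,000. 7% of the $166,300 excess over $34,600 is $11,641; credit = $26,000 − $11,641 = $14,359.
Working Family Credit: $200,900 is below the $308,700 cutoff, so the full $350 applies.
Renter's Relief Credit: $200,900 is at or above $75,600, so the credit is $0.
Total: $14,359 + $350 + $0 = $14,709.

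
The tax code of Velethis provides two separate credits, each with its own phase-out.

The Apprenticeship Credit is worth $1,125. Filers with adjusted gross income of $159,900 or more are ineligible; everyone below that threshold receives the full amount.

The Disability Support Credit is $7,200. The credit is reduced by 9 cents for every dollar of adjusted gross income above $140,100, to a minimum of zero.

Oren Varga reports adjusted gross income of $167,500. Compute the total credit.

Apprenticeship Credit: $167,500 meets or exceeds the $159,900 cutoff, so the credit is $0.
Disability Support Credit: 9% of the $27,400 excess over $140,100 is $2,466; credit = $7,200 − $2,466 = $4,734.
Total: $0 + $4,734 = $4,734.

$4,734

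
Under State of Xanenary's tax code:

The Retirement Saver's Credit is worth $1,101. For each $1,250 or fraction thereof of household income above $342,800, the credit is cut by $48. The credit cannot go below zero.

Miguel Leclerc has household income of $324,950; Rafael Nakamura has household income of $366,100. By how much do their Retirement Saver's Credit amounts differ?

Miguel ($324,950): Retirement Saver's Credit: $324,950 is at or below the $342,800 threshold, so the full $1,101 applies.
Rafael ($366,100): Retirement Saver's Credit: income exceeds $342,800 by $23,300, which is 19 full-or-partial $1,250 increments; reduction = 19 × $48 = $912, leaving $189.
Difference: |$1,101 − $189| = $912.

$912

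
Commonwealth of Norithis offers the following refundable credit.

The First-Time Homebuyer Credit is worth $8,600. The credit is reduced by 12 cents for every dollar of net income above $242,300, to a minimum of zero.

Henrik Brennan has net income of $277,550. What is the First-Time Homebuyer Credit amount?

First-Time Homebuyer Credit: 12% of the $35,250 excess over $242,300 is $4,230; credit = $8,600 − $4,230 = $4,370.

$4,370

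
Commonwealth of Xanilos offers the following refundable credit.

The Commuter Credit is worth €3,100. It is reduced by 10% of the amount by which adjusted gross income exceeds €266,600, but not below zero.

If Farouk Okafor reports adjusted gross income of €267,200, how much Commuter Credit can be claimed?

Commuter Credit: 10% of the €600 excess over €266,600 is €60; credit = €3,100 − €60 = €3,040.

€3,040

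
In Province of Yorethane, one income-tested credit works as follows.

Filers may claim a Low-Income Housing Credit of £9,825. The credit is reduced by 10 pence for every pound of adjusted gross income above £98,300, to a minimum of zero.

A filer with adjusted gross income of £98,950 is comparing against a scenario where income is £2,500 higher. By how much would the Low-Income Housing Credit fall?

At £98,950 — 10% of the £650 excess over £98,300 is £65; credit = £9,825 − £65 = £9,760.
At £101,450 — 10% of the £3,150 excess over £98,300 is £315; credit = £9,825 − £315 = £9,510.
Lost: £9,760 − £9,510 = £250.

£250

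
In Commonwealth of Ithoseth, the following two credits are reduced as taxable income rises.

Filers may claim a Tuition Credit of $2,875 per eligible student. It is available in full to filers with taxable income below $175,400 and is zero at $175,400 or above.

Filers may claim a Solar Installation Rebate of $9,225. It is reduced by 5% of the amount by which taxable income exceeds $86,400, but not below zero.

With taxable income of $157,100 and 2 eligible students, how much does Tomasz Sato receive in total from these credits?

Tuition Credit: base = 2 × $2,875 = $5,750. $157,100 is below the $175,400 cutoff, so the full $5,750 applies.
Solar Installation Rebate: 5% of the $70,700 excess over $86,400 is $3,535; credit = $9,225 − $3,535 = $5,690.
Total: $5,750 + $5,690 = $11,440.

$11,440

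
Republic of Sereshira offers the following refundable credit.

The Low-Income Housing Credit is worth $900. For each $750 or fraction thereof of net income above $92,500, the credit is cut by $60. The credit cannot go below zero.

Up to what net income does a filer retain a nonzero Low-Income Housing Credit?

After 14 increments the reduction is 14 × $60 = $840, leaving $60; one more increment wipes it out. Increment 14 ends at excess 14 × $750 = $10,500, so the highest qualifying income is $92,500 + $10,500 = $103,000.

$103,000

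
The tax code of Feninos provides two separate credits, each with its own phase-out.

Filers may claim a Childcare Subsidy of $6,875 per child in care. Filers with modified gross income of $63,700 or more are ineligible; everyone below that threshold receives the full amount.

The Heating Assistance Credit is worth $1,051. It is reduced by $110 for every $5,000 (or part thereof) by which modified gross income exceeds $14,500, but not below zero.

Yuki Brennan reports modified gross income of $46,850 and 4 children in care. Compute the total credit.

$27,781

Childcare Subsidy: base = 4 × $6,875 = $27,500. $46,850 is below the $63,700 cutoff, so the full $27,500 applies.
Heating Assistance Credit: income exceeds $14,500 by $32,350, which is 7 full-or-partial $5,000 increments; reduction = 7 × $110 = $770, leaving $281.
Total: $27,500 + $281 = $27,781.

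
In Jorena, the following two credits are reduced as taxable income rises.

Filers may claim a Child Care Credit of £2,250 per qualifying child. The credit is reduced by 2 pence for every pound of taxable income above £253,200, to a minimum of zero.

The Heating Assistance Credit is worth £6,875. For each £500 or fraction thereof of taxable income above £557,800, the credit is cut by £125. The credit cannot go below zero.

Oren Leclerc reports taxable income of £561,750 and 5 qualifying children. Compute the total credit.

Child Care Credit: base = 5 × £2,250 = £11,250. 2% of the £308,550 excess over £253,200 is £6,171; credit = £11,250 − £6,171 = £5,079.
Heating Assistance Credit: income exceeds £557,800 by £3,950, which is 8 full-or-partial £500 increments; reduction = 8 × £125 = £1,000, leaving £5,875.
Total: £5,079 + £5,875 = £10,954.

£10,954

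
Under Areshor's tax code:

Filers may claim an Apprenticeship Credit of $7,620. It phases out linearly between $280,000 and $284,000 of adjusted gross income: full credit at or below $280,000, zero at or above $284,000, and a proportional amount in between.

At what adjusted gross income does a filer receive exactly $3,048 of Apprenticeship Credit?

$282,400

$3,048 is 3,048/7,620 of the full $7,620, so 4,572/7,620 of the $4,000 range has been used: income = $280,000 + $4,000 × 4,572/7,620 = $282,400.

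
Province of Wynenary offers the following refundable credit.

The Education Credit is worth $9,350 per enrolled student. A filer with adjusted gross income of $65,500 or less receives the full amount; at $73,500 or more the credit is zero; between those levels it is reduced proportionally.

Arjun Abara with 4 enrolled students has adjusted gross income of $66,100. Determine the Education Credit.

$34,595

Education Credit: base = 4 × $9,350 = $37,400. $66,100 is $600 into a $8,000 phase-out range, leaving 7,400/8,000 of the credit: $37,400 × 7,400/8,000 = $34,595.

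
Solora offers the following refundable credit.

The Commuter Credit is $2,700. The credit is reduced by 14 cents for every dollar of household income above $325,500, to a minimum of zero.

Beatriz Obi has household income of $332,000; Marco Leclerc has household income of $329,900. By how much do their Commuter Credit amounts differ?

$294

Beatriz ($332,000): Commuter Credit: 14% of the $6,500 excess over $325,500 is $910; credit = $2,700 − $910 = $1,790.
Marco ($329,900): Commuter Credit: 14% of the $4,400 excess over $325,500 is $616; credit = $2,700 − $616 = $2,084.
Difference: |$1,790 − $2,084| = $294.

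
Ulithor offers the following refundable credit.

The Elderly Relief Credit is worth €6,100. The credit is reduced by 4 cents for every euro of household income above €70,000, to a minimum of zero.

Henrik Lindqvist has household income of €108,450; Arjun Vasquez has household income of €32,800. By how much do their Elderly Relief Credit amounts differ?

€1,538

Henrik (€108,450): Elderly Relief Credit: 4% of the €38,450 excess over €70,000 is €1,538; credit = €6,100 − €1,538 = €4,562.
Arjun (€32,800): Elderly Relief Credit: €32,800 is at or below the €70,000 threshold, so the full €6,100 applies.
Difference: |€4,562 − €6,100| = €1,538.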